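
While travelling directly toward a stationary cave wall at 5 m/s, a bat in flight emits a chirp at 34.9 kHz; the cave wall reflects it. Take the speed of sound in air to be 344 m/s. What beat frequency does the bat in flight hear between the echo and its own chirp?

The cave wall receives the sound from a moving source: f₁ = f₀ · v/(v − v_e) = 34.9 × 344/339 ≈ 35.415 kHz.
On the return leg the bat in flight is a moving observer: f₂ = f₁ · (v + v_e)/v = 35.415 × 349/344 ≈ 35.929 kHz.
Equivalently f₂ = f₀ · (v + v_e)/(v − v_e).
Beat against the emitted tone (with f₀ = 34900 Hz): |f₂ − f₀| = 2v_e·f₀/(v − v_e) = 2 × 5 × 34900/339 ≈ 1029 Hz.

1029 Hz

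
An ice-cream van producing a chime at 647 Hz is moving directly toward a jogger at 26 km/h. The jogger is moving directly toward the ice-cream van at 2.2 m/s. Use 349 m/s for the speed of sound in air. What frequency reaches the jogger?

26 km/h = 7.222 m/s.
With source approaching and observer approaching, f' = f · (v + v_o)/(v − v_s).
f' = 647 × (349 + 2.2)/(349 − 7.222) = 647 × 351.2/341.78 ≈ 665 Hz.

665 Hz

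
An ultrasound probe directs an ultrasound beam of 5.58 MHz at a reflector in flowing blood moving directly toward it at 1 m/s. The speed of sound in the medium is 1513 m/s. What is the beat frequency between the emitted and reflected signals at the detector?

7381 Hz

The reflector in flowing blood first receives the wave as a moving observer: f₁ = f₀ · (v + u)/v = 5.58 × (1513 + 1)/1513 ≈ 5.58369 MHz.
On reflection it acts as a source moving toward the stationary detector: f₂ = f₁ · v/(v − u) = 5.58369 × 1513/1512 ≈ 5.58738 MHz.
Equivalently f₂ = f₀ · (v + u)/(v − u).
Beat frequency (with f₀ = 5580000 Hz): |f₂ − f₀| = 2u·f₀/(v − u) = 2 × 1 × 5580000/1512 ≈ 7381 Hz.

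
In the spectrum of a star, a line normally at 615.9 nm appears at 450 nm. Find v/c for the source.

λ'/λ₀ = 0.7306 < 1 (blueshift), so the source is approaching.
λ'/λ₀ = √((1 − β)/(1 + β)) for an approaching source ⇒ β = (1 − r²)/(1 + r²) with r = λ'/λ₀.
β = (1 − 0.5338)/(1 + 0.5338) ≈ 0.304.

0.304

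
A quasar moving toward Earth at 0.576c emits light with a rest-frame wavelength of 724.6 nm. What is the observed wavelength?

375.8 nm

Relativistic Doppler for wavelength: λ' = λ₀ · √((1 − β)/(1 + β)).
λ' = 724.6 × √(0.4240/1.5760) = 724.6 × 0.51869 ≈ 375.8 nm.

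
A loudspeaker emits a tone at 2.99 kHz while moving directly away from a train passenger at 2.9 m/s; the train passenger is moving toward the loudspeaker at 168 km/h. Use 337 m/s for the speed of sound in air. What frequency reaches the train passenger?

3.38 kHz

168 km/h = 46.67 m/s.
With source receding and observer approaching, f' = f · (v + v_o)/(v + v_s).
f' = 2.99 × (337 + 46.67)/(337 + 2.9) = 2.99 × 383.67/339.9 ≈ 3.38 kHz.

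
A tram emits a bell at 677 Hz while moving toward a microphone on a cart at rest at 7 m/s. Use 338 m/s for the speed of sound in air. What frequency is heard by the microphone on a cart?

691 Hz

Only the source moves, toward the listener, so f' = f · v/(v − v_s).
f' = 677 × 338/(338 − 7) = 677 × 338/331 ≈ 691 Hz.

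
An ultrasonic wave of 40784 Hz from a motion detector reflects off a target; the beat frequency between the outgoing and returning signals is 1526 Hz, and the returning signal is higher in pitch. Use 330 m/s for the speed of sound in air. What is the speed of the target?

Double Doppler shift off a moving reflector: f₂ = f₀ · (v + u)/(v − u) (u > 0 toward emitter).
Returning signal is higher, so f₂ = f₀ + Δf = 40784 + 1526 = 42310 Hz.
Rearranging, u = v · (f₂ − f₀)/(f₂ + f₀) = 330 × 1526/83094 ≈ 6.1 m/s.
So the target is moving at 6.1 m/s toward the emitter.

6.1 m/s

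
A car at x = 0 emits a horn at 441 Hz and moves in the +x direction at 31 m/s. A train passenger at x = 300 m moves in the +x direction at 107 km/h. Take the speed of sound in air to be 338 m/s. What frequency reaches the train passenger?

107 km/h = 29.72 m/s.
The observer lies on the +x side, so the source is heading toward the observer and the observer is heading away from the source.
Both move, so f' = f · (v − v_o)/(v − v_s).
f' = 441 × (338 − 29.72)/(338 − 31) = 441 × 308.28/307 ≈ 443 Hz.

443 Hz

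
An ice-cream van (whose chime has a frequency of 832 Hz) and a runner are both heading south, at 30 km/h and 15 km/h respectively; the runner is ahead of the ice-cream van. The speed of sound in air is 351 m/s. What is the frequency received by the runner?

842 Hz

30 km/h = 8.333 m/s; 15 km/h = 4.167 m/s.
The runner is ahead, so the ice-cream van is moving toward it while the runner is moving away from the ice-cream van.
Both move, so f' = f · (v − v_o)/(v − v_s).
f' = 832 × (351 − 4.167)/(351 − 8.333) = 832 × 346.83/342.67 ≈ 842 Hz.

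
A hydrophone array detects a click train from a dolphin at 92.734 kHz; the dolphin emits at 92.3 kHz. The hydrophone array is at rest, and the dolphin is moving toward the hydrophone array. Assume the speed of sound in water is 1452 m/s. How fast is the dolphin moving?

6.8 m/s

f' = f · v/(v − v_s) ⇒ v_s = v · |1 − f/f'|.
v_s = 1452 × |1 − 92.3/92.734| = 1452 × 0.00468 ≈ 6.8 m/s.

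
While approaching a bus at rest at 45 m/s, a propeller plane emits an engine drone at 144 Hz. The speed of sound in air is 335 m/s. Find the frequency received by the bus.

166 Hz

Only the source moves, toward the listener, so f' = f · v/(v − v_s).
f' = 144 × 335/(335 − 45) = 144 × 335/290 ≈ 166 Hz.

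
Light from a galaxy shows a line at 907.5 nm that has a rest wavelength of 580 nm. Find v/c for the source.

λ'/λ₀ = 1.5647 > 1 (redshift), so the source is receding.
λ'/λ₀ = √((1 + β)/(1 − β)) for a receding source ⇒ β = (r² − 1)/(r² + 1) with r = λ'/λ₀.
β = (2.4481 − 1)/(2.4481 + 1) ≈ 0.420.

0.420c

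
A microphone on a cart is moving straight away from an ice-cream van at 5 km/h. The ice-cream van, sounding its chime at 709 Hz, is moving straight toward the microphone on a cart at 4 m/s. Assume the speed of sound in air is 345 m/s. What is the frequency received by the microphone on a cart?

714 Hz

5 km/h = 1.389 m/s.
Both move, so f' = f · (v − v_o)/(v − v_s).
f' = 709 × (345 − 1.389)/(345 − 4) = 709 × 343.61/341 ≈ 714 Hz.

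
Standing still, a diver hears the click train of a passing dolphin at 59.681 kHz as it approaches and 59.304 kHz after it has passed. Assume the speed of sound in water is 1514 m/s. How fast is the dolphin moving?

4.8 m/s

f₁/f₂ = (v + v_s)/(v − v_s), so v_s = v · (f₁ − f₂)/(f₁ + f₂).
v_s = 1514 × (59.681 − 59.304)/(59.681 + 59.304) = 1514 × 0.377/118.985 ≈ 4.8 m/s.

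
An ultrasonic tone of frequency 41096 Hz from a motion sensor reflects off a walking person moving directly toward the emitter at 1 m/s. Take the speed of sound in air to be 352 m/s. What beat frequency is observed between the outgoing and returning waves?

234 Hz

At the walking person (a moving observer), f₁ = f₀ · (v + u)/v = 41096 × 353/352 ≈ 41213 Hz.
On reflection it acts as a source moving toward the stationary detector: f₂ = f₁ · v/(v − u) = 41213 × 352/351 ≈ 41330 Hz.
Beat frequency: |f₂ − f₀| = 2u·f₀/(v − u) = 2 × 1 × 41096/351 ≈ 234 Hz.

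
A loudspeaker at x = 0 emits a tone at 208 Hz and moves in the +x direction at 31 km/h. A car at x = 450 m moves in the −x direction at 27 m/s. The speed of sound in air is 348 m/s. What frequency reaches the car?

31 km/h = 8.611 m/s.
The observer lies on the +x side, so the source is heading toward the observer and the observer is heading toward the source.
Both move, so f' = f · (v + v_o)/(v − v_s).
f' = 208 × (348 + 27)/(348 − 8.611) = 208 × 375/339.39 ≈ 230 Hz.

230 Hz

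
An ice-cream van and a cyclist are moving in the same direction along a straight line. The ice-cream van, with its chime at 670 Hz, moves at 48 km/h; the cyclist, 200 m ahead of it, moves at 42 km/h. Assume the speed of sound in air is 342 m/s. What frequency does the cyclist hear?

673 Hz

48 km/h = 13.33 m/s; 42 km/h = 11.67 m/s.
The cyclist is ahead, so the ice-cream van is moving toward it while the cyclist is moving away from the ice-cream van.
General Doppler shift: f' = f · (v − v_o)/(v − v_s).
f' = 670 × (342 − 11.67)/(342 − 13.33) = 670 × 330.33/328.67 ≈ 673 Hz.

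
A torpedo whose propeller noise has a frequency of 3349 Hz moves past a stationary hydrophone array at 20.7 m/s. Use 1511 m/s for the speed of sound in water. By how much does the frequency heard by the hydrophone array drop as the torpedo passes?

Approaching: f₁ = f · v/(v − v_s) = 3349 × 1511/1490.3 ≈ 3395.5 Hz.
Receding: f₂ = f · v/(v + v_s) = 3349 × 1511/1531.7 ≈ 3303.7 Hz.
Drop: f₁ − f₂ = 2f·v·v_s/(v² − v_s²) = 2 × 3349 × 1511 × 20.7/(1511² − 20.7²) ≈ 91.8 Hz.

91.8 Hz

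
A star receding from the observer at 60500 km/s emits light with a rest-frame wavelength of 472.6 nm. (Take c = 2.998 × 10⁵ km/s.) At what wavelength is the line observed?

579.9 nm

β = v/c = 60500/299800 = 0.2018.
Relativistic Doppler for wavelength: λ' = λ₀ · √((1 + β)/(1 − β)).
λ' = 472.6 × √(1.2018/0.7982) = 472.6 × 1.22705 ≈ 579.9 nm.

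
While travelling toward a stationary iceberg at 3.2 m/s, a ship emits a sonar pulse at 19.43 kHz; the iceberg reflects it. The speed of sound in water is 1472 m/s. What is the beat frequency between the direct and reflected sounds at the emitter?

The iceberg receives the sound from a moving source: f₁ = f₀ · v/(v − v_e) = 19.43 × 1472/1468.8 ≈ 19.4723 kHz.
On the return leg the ship is a moving observer: f₂ = f₁ · (v + v_e)/v = 19.4723 × 1475.2/1472 ≈ 19.5147 kHz.
Beat against the emitted tone (with f₀ = 19430 Hz): |f₂ − f₀| = 2v_e·f₀/(v − v_e) = 2 × 3.2 × 19430/1468.8 ≈ 85 Hz.

85 Hz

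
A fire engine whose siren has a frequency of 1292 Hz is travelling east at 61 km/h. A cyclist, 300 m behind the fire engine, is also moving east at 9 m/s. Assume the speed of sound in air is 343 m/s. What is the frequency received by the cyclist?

61 km/h = 16.94 m/s.
The cyclist is behind, so the fire engine is moving away from it while the cyclist is moving toward the fire engine.
With source receding and observer approaching, f' = f · (v + v_o)/(v + v_s).
f' = 1292 × (343 + 9)/(343 + 16.94) = 1292 × 352/359.94 ≈ 1263 Hz.

1263 Hz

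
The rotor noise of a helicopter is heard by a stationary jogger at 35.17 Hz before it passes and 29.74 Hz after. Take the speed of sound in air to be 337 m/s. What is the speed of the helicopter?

28 m/s

f₁/f₂ = (v + v_s)/(v − v_s), so v_s = v · (f₁ − f₂)/(f₁ + f₂).
v_s = 337 × (35.17 − 29.74)/(35.17 + 29.74) = 337 × 5.43/64.91 ≈ 28 m/s.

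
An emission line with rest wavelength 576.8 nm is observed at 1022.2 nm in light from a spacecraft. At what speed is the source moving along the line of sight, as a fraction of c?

0.517

λ'/λ₀ = 1.7722 > 1 (redshift), so the source is receding.
λ'/λ₀ = √((1 + β)/(1 − β)) for a receding source ⇒ β = (r² − 1)/(r² + 1) with r = λ'/λ₀.
β = (3.1407 − 1)/(3.1407 + 1) ≈ 0.517.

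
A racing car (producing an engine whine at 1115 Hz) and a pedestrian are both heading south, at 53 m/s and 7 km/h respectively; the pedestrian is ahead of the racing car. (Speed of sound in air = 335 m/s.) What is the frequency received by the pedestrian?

1317 Hz

7 km/h = 1.944 m/s.
The pedestrian is ahead, so the racing car is moving toward it while the pedestrian is moving away from the racing car.
Both move, so f' = f · (v − v_o)/(v − v_s).
f' = 1115 × (335 − 1.944)/(335 − 53) = 1115 × 333.06/282 ≈ 1317 Hz.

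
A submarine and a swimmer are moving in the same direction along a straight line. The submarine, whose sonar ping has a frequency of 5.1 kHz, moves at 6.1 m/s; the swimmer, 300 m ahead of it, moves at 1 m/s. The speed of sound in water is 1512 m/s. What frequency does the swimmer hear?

5.12 kHz

The swimmer is ahead, so the submarine is moving toward it while the swimmer is moving away from the submarine.
General Doppler shift: f' = f · (v − v_o)/(v − v_s).
f' = 5.1 × (1512 − 1)/(1512 − 6.1) = 5.1 × 1511/1505.9 ≈ 5.12 kHz.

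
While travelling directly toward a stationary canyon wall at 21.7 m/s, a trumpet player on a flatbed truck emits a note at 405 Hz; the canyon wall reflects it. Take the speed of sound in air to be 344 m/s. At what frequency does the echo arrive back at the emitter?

The canyon wall receives the sound from a moving source: f₁ = f₀ · v/(v − v_e) = 405 × 344/322.3 ≈ 432 Hz.
On the return leg the trumpet player on a flatbed truck is a moving observer: f₂ = f₁ · (v + v_e)/v = 432 × 365.7/344 ≈ 460 Hz.
Equivalently f₂ = f₀ · (v + v_e)/(v − v_e).

460 Hz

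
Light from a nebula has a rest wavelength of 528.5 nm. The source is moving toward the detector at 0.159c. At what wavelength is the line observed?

Relativistic Doppler for wavelength: λ' = λ₀ · √((1 − β)/(1 + β)).
λ' = 528.5 × √(0.8410/1.1590) = 528.5 × 0.85184 ≈ 450.2 nm.

450.2 nm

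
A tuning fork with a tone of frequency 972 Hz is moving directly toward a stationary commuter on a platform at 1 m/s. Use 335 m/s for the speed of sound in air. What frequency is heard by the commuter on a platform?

975 Hz

Moving source, stationary observer: f' = f · v/(v − v_s) since the source is approaching.
f' = 972 × 335/(335 − 1) = 972 × 335/334 ≈ 975 Hz.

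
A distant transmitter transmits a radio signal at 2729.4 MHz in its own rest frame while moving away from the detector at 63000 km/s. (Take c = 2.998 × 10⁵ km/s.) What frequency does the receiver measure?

2205.1 MHz

β = v/c = 63000/299800 = 0.2101.
Relativistic Doppler for frequency: f' = f₀ · √((1 − β)/(1 + β)).
f' = 2729.4 × √(0.7899/1.2101) = 2729.4 × 0.80790 ≈ 2205.1 MHz.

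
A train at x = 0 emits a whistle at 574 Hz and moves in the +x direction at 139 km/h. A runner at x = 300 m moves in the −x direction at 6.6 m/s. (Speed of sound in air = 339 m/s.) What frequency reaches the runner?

660 Hz

139 km/h = 38.61 m/s.
The observer lies on the +x side, so the source is heading toward the observer and the observer is heading toward the source.
General Doppler shift: f' = f · (v + v_o)/(v − v_s).
f' = 574 × (339 + 6.6)/(339 − 38.61) = 574 × 345.6/300.39 ≈ 660 Hz.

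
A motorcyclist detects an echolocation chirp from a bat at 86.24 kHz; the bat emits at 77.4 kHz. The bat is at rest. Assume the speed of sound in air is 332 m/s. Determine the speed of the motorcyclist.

f' > f, so the motorcyclist is approaching.
f' = f · (v + v_o)/v ⇒ v_o = v · |f'/f − 1|.
v_o = 332 × |86.24/77.4 − 1| = 332 × 0.1142 ≈ 38 m/s.

38 m/s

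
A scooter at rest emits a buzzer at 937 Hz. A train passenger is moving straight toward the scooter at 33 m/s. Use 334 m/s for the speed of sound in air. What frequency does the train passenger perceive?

Only the observer moves, toward the source, so f' = f · (v + v_o)/v.
f' = 937 × (334 + 33)/334 = 937 × 367/334 ≈ 1030 Hz.

1030 Hz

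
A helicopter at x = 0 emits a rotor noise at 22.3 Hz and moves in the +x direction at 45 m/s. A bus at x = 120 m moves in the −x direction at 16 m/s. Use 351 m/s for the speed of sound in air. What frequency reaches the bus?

26.7 Hz

The observer lies on the +x side, so the source is heading toward the observer and the observer is heading toward the source.
General Doppler shift: f' = f · (v + v_o)/(v − v_s).
f' = 22.3 × (351 + 16)/(351 − 45) = 22.3 × 367/306 ≈ 26.7 Hz.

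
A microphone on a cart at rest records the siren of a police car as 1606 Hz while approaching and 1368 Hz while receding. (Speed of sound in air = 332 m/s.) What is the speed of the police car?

27 m/s

f₁/f₂ = (v + v_s)/(v − v_s), so v_s = v · (f₁ − f₂)/(f₁ + f₂).
v_s = 332 × (1606 − 1368)/(1606 + 1368) = 332 × 238/2974 ≈ 27 m/s.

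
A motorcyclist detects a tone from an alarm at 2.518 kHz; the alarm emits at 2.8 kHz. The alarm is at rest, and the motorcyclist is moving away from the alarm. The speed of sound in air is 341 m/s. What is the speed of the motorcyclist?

f' = f · (v − v_o)/v ⇒ v_o = v · |f'/f − 1|.
v_o = 341 × |2.518/2.8 − 1| = 341 × 0.1007 ≈ 34 m/s.

34 m/s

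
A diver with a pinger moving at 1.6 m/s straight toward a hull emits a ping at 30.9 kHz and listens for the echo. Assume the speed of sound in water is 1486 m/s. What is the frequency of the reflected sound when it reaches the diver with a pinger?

The hull receives the sound from a moving source: f₁ = f₀ · v/(v − v_e) = 30.9 × 1486/1484.4 ≈ 30.9 kHz.
On the return leg the diver with a pinger is a moving observer: f₂ = f₁ · (v + v_e)/v = 30.9 × 1487.6/1486 ≈ 31.0 kHz.

31.0 kHz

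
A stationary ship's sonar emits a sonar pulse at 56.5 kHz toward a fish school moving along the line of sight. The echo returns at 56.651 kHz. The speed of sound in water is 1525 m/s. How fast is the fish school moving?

2.04 m/s

Double Doppler shift off a moving reflector: f₂ = f₀ · (v + u)/(v − u) (u > 0 toward emitter).
Rearranging, u = v · (f₂ − f₀)/(f₂ + f₀) = 1525 × 0.151/113.151 ≈ 2.04 m/s.
So the fish school is moving at 2.04 m/s toward the emitter.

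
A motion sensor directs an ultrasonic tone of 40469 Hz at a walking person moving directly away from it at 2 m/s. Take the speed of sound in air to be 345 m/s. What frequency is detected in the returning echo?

The walking person first receives the wave as a moving observer: f₁ = f₀ · (v − u)/v = 40469 × (345 − 2)/345 ≈ 40234 Hz.
On reflection it acts as a source moving away from the stationary detector: f₂ = f₁ · v/(v + u) = 40234 × 345/347 ≈ 40002 Hz.
Equivalently f₂ = f₀ · (v − u)/(v + u).

40002 Hz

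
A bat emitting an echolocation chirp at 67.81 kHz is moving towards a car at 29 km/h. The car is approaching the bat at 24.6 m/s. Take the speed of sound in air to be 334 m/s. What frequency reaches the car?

74.6 kHz

29 km/h = 8.056 m/s.
With source approaching and observer approaching, f' = f · (v + v_o)/(v − v_s).
f' = 67.81 × (334 + 24.6)/(334 − 8.056) = 67.81 × 358.6/325.94 ≈ 74.6 kHz.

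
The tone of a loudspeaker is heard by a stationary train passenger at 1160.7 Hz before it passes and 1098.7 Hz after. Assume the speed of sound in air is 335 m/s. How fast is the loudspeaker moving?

f₁/f₂ = (v + v_s)/(v − v_s), so v_s = v · (f₁ − f₂)/(f₁ + f₂).
v_s = 335 × (1160.7 − 1098.7)/(1160.7 + 1098.7) = 335 × 62.0/2259.4 ≈ 9.2 m/s.

9.2 m/s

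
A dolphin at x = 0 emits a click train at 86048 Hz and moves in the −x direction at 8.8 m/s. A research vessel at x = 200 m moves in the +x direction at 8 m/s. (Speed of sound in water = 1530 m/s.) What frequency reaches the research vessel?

85109 Hz

The observer lies on the +x side, so the source is heading away from the observer and the observer is heading away from the source.
Both move, so f' = f · (v − v_o)/(v + v_s).
f' = 86048 × (1530 − 8)/(1530 + 8.8) = 86048 × 1522/1538.8 ≈ 85109 Hz.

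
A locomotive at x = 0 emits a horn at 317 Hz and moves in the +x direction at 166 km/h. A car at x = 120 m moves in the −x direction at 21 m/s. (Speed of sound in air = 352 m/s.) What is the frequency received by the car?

166 km/h = 46.11 m/s.
The observer lies on the +x side, so the source is heading toward the observer and the observer is heading toward the source.
With source approaching and observer approaching, f' = f · (v + v_o)/(v − v_s).
f' = 317 × (352 + 21)/(352 − 46.11) = 317 × 373/305.89 ≈ 387 Hz.

387 Hz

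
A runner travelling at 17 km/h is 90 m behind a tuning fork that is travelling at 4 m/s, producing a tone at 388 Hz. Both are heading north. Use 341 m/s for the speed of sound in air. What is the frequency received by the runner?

389 Hz

17 km/h = 4.722 m/s.
The runner is behind, so the tuning fork is moving away from it while the runner is moving toward the tuning fork.
General Doppler shift: f' = f · (v + v_o)/(v + v_s).
f' = 388 × (341 + 4.722)/(341 + 4) = 388 × 345.72/345 ≈ 389 Hz.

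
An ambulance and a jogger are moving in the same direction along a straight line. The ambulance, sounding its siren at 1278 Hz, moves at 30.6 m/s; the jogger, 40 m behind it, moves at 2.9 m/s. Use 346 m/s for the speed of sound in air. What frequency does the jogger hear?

The jogger is behind, so the ambulance is moving away from it while the jogger is moving toward the ambulance.
Both move, so f' = f · (v + v_o)/(v + v_s).
f' = 1278 × (346 + 2.9)/(346 + 30.6) = 1278 × 348.9/376.6 ≈ 1184 Hz.

1184 Hz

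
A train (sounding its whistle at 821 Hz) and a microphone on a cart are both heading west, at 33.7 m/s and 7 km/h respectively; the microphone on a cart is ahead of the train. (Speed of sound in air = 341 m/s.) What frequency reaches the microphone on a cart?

906 Hz

7 km/h = 1.944 m/s.
The microphone on a cart is ahead, so the train is moving toward it while the microphone on a cart is moving away from the train.
General Doppler shift: f' = f · (v − v_o)/(v − v_s).
f' = 821 × (341 − 1.944)/(341 − 33.7) = 821 × 339.06/307.3 ≈ 906 Hz.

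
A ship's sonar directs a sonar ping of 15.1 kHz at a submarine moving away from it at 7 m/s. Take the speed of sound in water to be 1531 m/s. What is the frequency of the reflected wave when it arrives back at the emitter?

The submarine first receives the wave as a moving observer: f₁ = f₀ · (v − u)/v = 15.1 × (1531 − 7)/1531 ≈ 15.03 kHz.
The reflection then acts as a moving source: f₂ = f₁ · v/(v + u) ≈ 14.96 kHz.

14.96 kHz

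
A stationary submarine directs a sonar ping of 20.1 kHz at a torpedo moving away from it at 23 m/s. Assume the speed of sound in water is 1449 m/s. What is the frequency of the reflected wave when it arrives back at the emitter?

At the torpedo (a moving observer), f₁ = f₀ · (v − u)/v = 20.1 × 1426/1449 ≈ 19.78 kHz.
On reflection it acts as a source moving away from the stationary detector: f₂ = f₁ · v/(v + u) = 19.78 × 1449/1472 ≈ 19.47 kHz.
Equivalently f₂ = f₀ · (v − u)/(v + u).

19.47 kHz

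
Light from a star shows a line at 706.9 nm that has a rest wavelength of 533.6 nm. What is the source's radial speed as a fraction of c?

0.274

λ'/λ₀ = 1.3248 > 1 (redshift), so the source is receding.
λ'/λ₀ = √((1 + β)/(1 − β)) for a receding source ⇒ β = (r² − 1)/(r² + 1) with r = λ'/λ₀.
β = (1.7550 − 1)/(1.7550 + 1) ≈ 0.274.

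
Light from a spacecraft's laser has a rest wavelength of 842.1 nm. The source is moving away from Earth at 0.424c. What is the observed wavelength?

1324.1 nm

Relativistic Doppler for wavelength: λ' = λ₀ · √((1 + β)/(1 − β)).
λ' = 842.1 × √(1.4240/0.5760) = 842.1 × 1.57233 ≈ 1324.1 nm.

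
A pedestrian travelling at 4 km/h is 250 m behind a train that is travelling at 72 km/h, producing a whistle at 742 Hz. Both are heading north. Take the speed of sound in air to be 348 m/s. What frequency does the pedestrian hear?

72 km/h = 20 m/s; 4 km/h = 1.111 m/s.
The pedestrian is behind, so the train is moving away from it while the pedestrian is moving toward the train.
Both move, so f' = f · (v + v_o)/(v + v_s).
f' = 742 × (348 + 1.111)/(348 + 20) = 742 × 349.11/368 ≈ 704 Hz.

704 Hz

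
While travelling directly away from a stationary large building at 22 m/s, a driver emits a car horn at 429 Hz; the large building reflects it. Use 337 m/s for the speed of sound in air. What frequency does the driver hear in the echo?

The large building receives the sound from a moving source: f₁ = f₀ · v/(v + v_e) = 429 × 337/359 ≈ 403 Hz.
On the return leg the driver is a moving observer: f₂ = f₁ · (v − v_e)/v = 403 × 315/337 ≈ 376 Hz.
Equivalently f₂ = f₀ · (v − v_e)/(v + v_e).

376 Hz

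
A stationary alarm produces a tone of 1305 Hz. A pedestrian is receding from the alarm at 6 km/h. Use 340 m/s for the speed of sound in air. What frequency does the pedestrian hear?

6 km/h = 1.667 m/s.
Moving observer, stationary source: f' = f · (v − v_o)/v.
f' = 1305 × (340 − 1.667)/340 = 1305 × 338.33/340 ≈ 1299 Hz.

1299 Hz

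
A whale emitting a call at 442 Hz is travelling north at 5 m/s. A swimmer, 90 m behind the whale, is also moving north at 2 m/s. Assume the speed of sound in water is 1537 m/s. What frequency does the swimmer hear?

441 Hz

The swimmer is behind, so the whale is moving away from it while the swimmer is moving toward the whale.
With source receding and observer approaching, f' = f · (v + v_o)/(v + v_s).
f' = 442 × (1537 + 2)/(1537 + 5) = 442 × 1539/1542 ≈ 441 Hz.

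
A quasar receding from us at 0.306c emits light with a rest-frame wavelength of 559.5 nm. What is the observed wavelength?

767.5 nm

Relativistic Doppler for wavelength: λ' = λ₀ · √((1 + β)/(1 − β)).
λ' = 559.5 × √(1.3060/0.6940) = 559.5 × 1.37180 ≈ 767.5 nm.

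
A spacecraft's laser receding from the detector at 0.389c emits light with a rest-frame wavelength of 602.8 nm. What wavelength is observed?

908.9 nm

Relativistic Doppler for wavelength: λ' = λ₀ · √((1 + β)/(1 − β)).
λ' = 602.8 × √(1.3890/0.6110) = 602.8 × 1.50775 ≈ 908.9 nm.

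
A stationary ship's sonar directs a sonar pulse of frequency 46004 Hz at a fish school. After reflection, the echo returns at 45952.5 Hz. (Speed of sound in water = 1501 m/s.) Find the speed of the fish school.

0.84 m/s

Double Doppler shift off a moving reflector: f₂ = f₀ · (v + u)/(v − u) (u > 0 toward emitter).
Rearranging, u = v · (f₂ − f₀)/(f₂ + f₀) = 1501 × -51.5/91956.5 ≈ -0.84 m/s.
So the fish school is moving at 0.84 m/s away from the emitter.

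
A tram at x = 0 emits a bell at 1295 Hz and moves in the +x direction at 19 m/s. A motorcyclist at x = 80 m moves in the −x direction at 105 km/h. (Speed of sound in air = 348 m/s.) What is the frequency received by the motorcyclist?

1485 Hz

105 km/h = 29.17 m/s.
The observer lies on the +x side, so the source is heading toward the observer and the observer is heading toward the source.
General Doppler shift: f' = f · (v + v_o)/(v − v_s).
f' = 1295 × (348 + 29.17)/(348 − 19) = 1295 × 377.17/329 ≈ 1485 Hz.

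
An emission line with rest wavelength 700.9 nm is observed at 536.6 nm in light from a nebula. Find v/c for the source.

λ'/λ₀ = 0.7656 < 1 (blueshift), so the source is approaching.
λ'/λ₀ = √((1 − β)/(1 + β)) for an approaching source ⇒ β = (1 − r²)/(1 + r²) with r = λ'/λ₀.
β = (1 − 0.5861)/(1 + 0.5861) ≈ 0.261.

0.261c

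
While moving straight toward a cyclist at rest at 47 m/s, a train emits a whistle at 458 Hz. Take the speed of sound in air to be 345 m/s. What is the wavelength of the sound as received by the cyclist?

65.1 cm

Only the source moves, toward the listener, so f' = f · v/(v − v_s).
f' = 458 × 345/(345 − 47) ≈ 530 Hz.
λ' = v/f' = 345/530.235 ≈ 65.1 cm.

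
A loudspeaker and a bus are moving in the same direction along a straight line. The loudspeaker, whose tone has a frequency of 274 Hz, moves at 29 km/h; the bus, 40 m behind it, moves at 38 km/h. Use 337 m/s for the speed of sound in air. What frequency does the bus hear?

276 Hz

29 km/h = 8.056 m/s; 38 km/h = 10.56 m/s.
The bus is behind, so the loudspeaker is moving away from it while the bus is moving toward the loudspeaker.
General Doppler shift: f' = f · (v + v_o)/(v + v_s).
f' = 274 × (337 + 10.56)/(337 + 8.056) = 274 × 347.56/345.06 ≈ 276 Hz.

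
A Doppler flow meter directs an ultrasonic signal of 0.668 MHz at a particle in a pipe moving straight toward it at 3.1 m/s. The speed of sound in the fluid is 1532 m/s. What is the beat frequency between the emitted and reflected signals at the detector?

2709 Hz

The particle in a pipe first receives the wave as a moving observer: f₁ = f₀ · (v + u)/v = 0.668 × (1532 + 3.1)/1532 ≈ 0.66935 MHz.
The reflection then acts as a moving source: f₂ = f₁ · v/(v − u) ≈ 0.67071 MHz.
Beat frequency (with f₀ = 668000 Hz): |f₂ − f₀| = 2u·f₀/(v − u) = 2 × 3.1 × 668000/1528.9 ≈ 2709 Hz.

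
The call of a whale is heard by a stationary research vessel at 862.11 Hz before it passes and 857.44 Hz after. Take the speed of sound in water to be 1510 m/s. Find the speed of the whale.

4.1 m/s

f₁/f₂ = (v + v_s)/(v − v_s), so v_s = v · (f₁ − f₂)/(f₁ + f₂).
v_s = 1510 × (862.11 − 857.44)/(862.11 + 857.44) = 1510 × 4.67/1719.55 ≈ 4.1 m/s.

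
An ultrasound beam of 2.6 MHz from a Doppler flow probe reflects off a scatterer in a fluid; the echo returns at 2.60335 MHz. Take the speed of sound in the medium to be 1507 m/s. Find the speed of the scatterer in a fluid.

Double Doppler shift off a moving reflector: f₂ = f₀ · (v + u)/(v − u) (u > 0 toward emitter).
Rearranging, u = v · (f₂ − f₀)/(f₂ + f₀) = 1507 × 0.00335/5.20335 ≈ 0.97 m/s.
So the scatterer in a fluid is moving at 0.97 m/s toward the emitter.

0.97 m/s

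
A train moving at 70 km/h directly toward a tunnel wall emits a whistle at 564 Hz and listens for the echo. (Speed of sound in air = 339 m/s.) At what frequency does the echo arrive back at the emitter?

70 km/h = 19.44 m/s.
The tunnel wall receives the sound from a moving source: f₁ = f₀ · v/(v − v_e) = 564 × 339/319.56 ≈ 598 Hz.
On the return leg the train is a moving observer: f₂ = f₁ · (v + v_e)/v = 598 × 358.44/339 ≈ 633 Hz.
Equivalently f₂ = f₀ · (v + v_e)/(v − v_e).

633 Hz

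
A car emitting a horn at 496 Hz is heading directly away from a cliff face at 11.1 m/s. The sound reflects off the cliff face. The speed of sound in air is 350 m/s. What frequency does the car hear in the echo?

The cliff face receives the sound from a moving source: f₁ = f₀ · v/(v + v_e) = 496 × 350/361.1 ≈ 481 Hz.
On the return leg the car is a moving observer: f₂ = f₁ · (v − v_e)/v = 481 × 338.9/350 ≈ 466 Hz.
Equivalently f₂ = f₀ · (v − v_e)/(v + v_e).

466 Hz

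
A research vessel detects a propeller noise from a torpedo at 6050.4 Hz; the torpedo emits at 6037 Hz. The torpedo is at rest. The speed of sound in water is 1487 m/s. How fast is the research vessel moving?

3.3 m/s

f' > f, so the research vessel is approaching.
f' = f · (v + v_o)/v ⇒ v_o = v · |f'/f − 1|.
v_o = 1487 × |6050.4/6037 − 1| = 1487 × 0.00222 ≈ 3.3 m/s.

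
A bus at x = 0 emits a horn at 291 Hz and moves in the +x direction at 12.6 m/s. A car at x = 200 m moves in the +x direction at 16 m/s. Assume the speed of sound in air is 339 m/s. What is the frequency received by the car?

The observer lies on the +x side, so the source is heading toward the observer and the observer is heading away from the source.
Both move, so f' = f · (v − v_o)/(v − v_s).
f' = 291 × (339 − 16)/(339 − 12.6) = 291 × 323/326.4 ≈ 288 Hz.

288 Hz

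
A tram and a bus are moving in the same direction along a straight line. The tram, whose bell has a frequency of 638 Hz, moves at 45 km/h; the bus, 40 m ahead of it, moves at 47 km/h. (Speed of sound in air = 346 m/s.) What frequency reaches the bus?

45 km/h = 12.5 m/s; 47 km/h = 13.06 m/s.
The bus is ahead, so the tram is moving toward it while the bus is moving away from the tram.
With source approaching and observer receding, f' = f · (v − v_o)/(v − v_s).
f' = 638 × (346 − 13.06)/(346 − 12.5) = 638 × 332.94/333.5 ≈ 637 Hz.

637 Hz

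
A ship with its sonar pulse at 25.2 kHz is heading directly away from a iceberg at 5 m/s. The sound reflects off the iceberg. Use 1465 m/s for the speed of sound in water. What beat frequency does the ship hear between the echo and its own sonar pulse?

171 Hz

The iceberg receives the sound from a moving source: f₁ = f₀ · v/(v + v_e) = 25.2 × 1465/1470 ≈ 25.1143 kHz.
On the return leg the ship is a moving observer: f₂ = f₁ · (v − v_e)/v = 25.1143 × 1460/1465 ≈ 25.0286 kHz.
Equivalently f₂ = f₀ · (v − v_e)/(v + v_e).
Beat against the emitted tone (with f₀ = 25200 Hz): |f₂ − f₀| = 2v_e·f₀/(v + v_e) = 2 × 5 × 25200/1470 ≈ 171 Hz.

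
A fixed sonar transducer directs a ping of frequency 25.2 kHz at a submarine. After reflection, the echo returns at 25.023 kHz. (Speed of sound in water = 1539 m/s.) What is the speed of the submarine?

Double Doppler shift off a moving reflector: f₂ = f₀ · (v + u)/(v − u) (u > 0 toward emitter).
Rearranging, u = v · (f₂ − f₀)/(f₂ + f₀) = 1539 × -0.177/50.223 ≈ -5.4 m/s.
So the submarine is moving at 5.4 m/s away from the emitter.

5.4 m/s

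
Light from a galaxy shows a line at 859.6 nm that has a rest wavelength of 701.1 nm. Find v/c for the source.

0.201

λ'/λ₀ = 1.2261 > 1 (redshift), so the source is receding.
λ'/λ₀ = √((1 + β)/(1 − β)) for a receding source ⇒ β = (r² − 1)/(r² + 1) with r = λ'/λ₀.
β = (1.5033 − 1)/(1.5033 + 1) ≈ 0.201.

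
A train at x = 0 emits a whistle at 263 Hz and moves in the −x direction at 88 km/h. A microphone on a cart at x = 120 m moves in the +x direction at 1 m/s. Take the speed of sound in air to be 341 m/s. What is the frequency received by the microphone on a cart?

88 km/h = 24.44 m/s.
The observer lies on the +x side, so the source is heading away from the observer and the observer is heading away from the source.
With source receding and observer receding, f' = f · (v − v_o)/(v + v_s).
f' = 263 × (341 − 1)/(341 + 24.44) = 263 × 340/365.44 ≈ 245 Hz.

245 Hz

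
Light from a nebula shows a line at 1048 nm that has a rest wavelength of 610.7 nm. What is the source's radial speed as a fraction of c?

0.493

λ'/λ₀ = 1.7161 > 1 (redshift), so the source is receding.
λ'/λ₀ = √((1 + β)/(1 − β)) for a receding source ⇒ β = (r² − 1)/(r² + 1) with r = λ'/λ₀.
β = (2.9449 − 1)/(2.9449 + 1) ≈ 0.493.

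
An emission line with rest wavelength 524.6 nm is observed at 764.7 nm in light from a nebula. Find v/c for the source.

0.360

λ'/λ₀ = 1.4577 > 1 (redshift), so the source is receding.
λ'/λ₀ = √((1 + β)/(1 − β)) for a receding source ⇒ β = (r² − 1)/(r² + 1) with r = λ'/λ₀.
β = (2.1248 − 1)/(2.1248 + 1) ≈ 0.360.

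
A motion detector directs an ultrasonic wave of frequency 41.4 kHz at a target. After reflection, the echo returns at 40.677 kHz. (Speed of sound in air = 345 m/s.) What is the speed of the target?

Double Doppler shift off a moving reflector: f₂ = f₀ · (v + u)/(v − u) (u > 0 toward emitter).
Rearranging, u = v · (f₂ − f₀)/(f₂ + f₀) = 345 × -0.723/82.077 ≈ -3.0 m/s.
So the target is moving at 3.0 m/s away from the emitter.

3.0 m/s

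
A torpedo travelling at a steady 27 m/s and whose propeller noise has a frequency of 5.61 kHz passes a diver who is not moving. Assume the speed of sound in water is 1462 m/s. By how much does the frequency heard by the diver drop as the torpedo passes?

Approaching: f₁ = f · v/(v − v_s) = 5.61 × 1462/1435 ≈ 5.716 kHz.
Receding: f₂ = f · v/(v + v_s) = 5.61 × 1462/1489 ≈ 5.508 kHz.
Drop: f₁ − f₂ = 2f·v·v_s/(v² − v_s²) = 2 × 5.61 × 1462 × 27/(1462² − 27²) ≈ 0.207 kHz.

0.207 kHz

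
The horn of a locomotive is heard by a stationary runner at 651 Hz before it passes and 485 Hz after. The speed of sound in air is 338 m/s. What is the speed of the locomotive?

49 m/s

f₁/f₂ = (v + v_s)/(v − v_s), so v_s = v · (f₁ − f₂)/(f₁ + f₂).
v_s = 338 × (651 − 485)/(651 + 485) = 338 × 166/1136 ≈ 49 m/s.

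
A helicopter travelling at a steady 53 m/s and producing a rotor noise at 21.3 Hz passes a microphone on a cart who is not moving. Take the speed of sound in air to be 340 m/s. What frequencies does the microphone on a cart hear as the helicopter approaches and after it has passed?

Approaching: f₁ = f · v/(v − v_s) = 21.3 × 340/287 ≈ 25.2 Hz.
Receding: f₂ = f · v/(v + v_s) = 21.3 × 340/393 ≈ 18.4 Hz.

25.2 Hz approaching; 18.4 Hz receding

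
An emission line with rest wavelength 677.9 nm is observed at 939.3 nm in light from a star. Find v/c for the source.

λ'/λ₀ = 1.3856 > 1 (redshift), so the source is receding.
λ'/λ₀ = √((1 + β)/(1 − β)) for a receding source ⇒ β = (r² − 1)/(r² + 1) with r = λ'/λ₀.
β = (1.9199 − 1)/(1.9199 + 1) ≈ 0.315.

0.315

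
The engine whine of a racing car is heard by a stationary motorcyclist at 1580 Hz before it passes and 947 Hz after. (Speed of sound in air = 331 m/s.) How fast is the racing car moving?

f₁/f₂ = (v + v_s)/(v − v_s), so v_s = v · (f₁ − f₂)/(f₁ + f₂).
v_s = 331 × (1580 − 947)/(1580 + 947) = 331 × 633/2527 ≈ 83 m/s.

83 m/s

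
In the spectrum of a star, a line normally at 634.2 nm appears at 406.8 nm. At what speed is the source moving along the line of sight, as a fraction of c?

λ'/λ₀ = 0.6414 < 1 (blueshift), so the source is approaching.
λ'/λ₀ = √((1 − β)/(1 + β)) for an approaching source ⇒ β = (1 − r²)/(1 + r²) with r = λ'/λ₀.
β = (1 − 0.4114)/(1 + 0.4114) ≈ 0.417.

0.417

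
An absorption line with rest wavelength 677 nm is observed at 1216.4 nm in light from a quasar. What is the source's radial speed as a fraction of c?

0.527

λ'/λ₀ = 1.7968 > 1 (redshift), so the source is receding.
λ'/λ₀ = √((1 + β)/(1 − β)) for a receding source ⇒ β = (r² − 1)/(r² + 1) with r = λ'/λ₀.
β = (3.2283 − 1)/(3.2283 + 1) ≈ 0.527.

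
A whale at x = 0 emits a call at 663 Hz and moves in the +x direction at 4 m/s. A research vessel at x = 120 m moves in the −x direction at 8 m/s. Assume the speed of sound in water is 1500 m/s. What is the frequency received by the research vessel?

The observer lies on the +x side, so the source is heading toward the observer and the observer is heading toward the source.
General Doppler shift: f' = f · (v + v_o)/(v − v_s).
f' = 663 × (1500 + 8)/(1500 − 4) = 663 × 1508/1496 ≈ 668 Hz.

668 Hz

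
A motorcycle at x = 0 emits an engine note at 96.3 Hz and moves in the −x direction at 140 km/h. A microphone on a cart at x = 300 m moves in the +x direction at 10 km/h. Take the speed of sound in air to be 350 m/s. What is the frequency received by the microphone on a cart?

86 Hz

140 km/h = 38.89 m/s; 10 km/h = 2.778 m/s.
The observer lies on the +x side, so the source is heading away from the observer and the observer is heading away from the source.
General Doppler shift: f' = f · (v − v_o)/(v + v_s).
f' = 96.3 × (350 − 2.778)/(350 + 38.89) = 96.3 × 347.22/388.89 ≈ 86 Hz.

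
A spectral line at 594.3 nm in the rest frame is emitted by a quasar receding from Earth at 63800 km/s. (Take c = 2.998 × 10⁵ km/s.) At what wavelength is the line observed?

737.7 nm

β = v/c = 63800/299800 = 0.2128.
Relativistic Doppler for wavelength: λ' = λ₀ · √((1 + β)/(1 − β)).
λ' = 594.3 × √(1.2128/0.7872) = 594.3 × 1.24124 ≈ 737.7 nm.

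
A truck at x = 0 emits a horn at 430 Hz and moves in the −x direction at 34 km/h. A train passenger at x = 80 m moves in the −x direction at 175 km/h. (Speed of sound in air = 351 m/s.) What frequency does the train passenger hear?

34 km/h = 9.444 m/s; 175 km/h = 48.61 m/s.
The observer lies on the +x side, so the source is heading away from the observer and the observer is heading toward the source.
General Doppler shift: f' = f · (v + v_o)/(v + v_s).
f' = 430 × (351 + 48.61)/(351 + 9.444) = 430 × 399.61/360.44 ≈ 477 Hz.

477 Hz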